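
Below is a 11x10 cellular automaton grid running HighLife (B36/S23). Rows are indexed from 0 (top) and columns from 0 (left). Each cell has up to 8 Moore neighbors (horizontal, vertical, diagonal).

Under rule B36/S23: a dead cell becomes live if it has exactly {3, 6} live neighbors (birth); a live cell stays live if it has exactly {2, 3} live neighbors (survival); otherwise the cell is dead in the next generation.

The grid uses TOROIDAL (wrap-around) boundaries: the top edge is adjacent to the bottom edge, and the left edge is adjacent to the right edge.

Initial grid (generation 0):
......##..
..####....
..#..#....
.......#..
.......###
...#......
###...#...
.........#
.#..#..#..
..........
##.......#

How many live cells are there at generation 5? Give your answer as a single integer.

Simulating step by step:
Generation 0 (given above): 24 live cells
Generation 1: 30 live cells
#######...
..####....
..#..##...
......##..
.......##.
###....###
###.......
..#.......
..........
.#........
#.........
Generation 2: 17 live cells
#.....#...
..........
..#....#..
.....#..#.
##........
..#....#..
...#....#.
..#.......
..........
..........
#..###....
Generation 3: 11 live cells
....##....
..........
..........
.#........
.#........
.##.......
..##......
..........
..........
....#.....
....##....
Generation 4: 12 live cells
....##....
..........
..........
..........
##........
.#.#......
.###......
..........
..........
....##....
...#......
Generation 5: 11 live cells
....#.....
..........
..........
..........
###.......
..##......
.#.#......
..#.......
..........
....#.....
...#......
Population at generation 5: 11

Answer: 11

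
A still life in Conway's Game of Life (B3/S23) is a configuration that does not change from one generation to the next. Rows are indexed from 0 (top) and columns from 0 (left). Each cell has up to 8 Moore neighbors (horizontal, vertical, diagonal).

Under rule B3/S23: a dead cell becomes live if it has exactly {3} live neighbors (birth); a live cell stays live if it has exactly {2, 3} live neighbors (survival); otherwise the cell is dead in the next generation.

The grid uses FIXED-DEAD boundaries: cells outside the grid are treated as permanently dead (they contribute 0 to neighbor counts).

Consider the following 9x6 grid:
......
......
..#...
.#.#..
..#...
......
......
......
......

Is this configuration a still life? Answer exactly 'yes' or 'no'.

Answer: yes

Derivation:
Compute generation 1 and compare to generation 0 (given above):
Generation 1:
......
......
..#...
.#.#..
..#...
......
......
......
......
The grids are IDENTICAL -> still life.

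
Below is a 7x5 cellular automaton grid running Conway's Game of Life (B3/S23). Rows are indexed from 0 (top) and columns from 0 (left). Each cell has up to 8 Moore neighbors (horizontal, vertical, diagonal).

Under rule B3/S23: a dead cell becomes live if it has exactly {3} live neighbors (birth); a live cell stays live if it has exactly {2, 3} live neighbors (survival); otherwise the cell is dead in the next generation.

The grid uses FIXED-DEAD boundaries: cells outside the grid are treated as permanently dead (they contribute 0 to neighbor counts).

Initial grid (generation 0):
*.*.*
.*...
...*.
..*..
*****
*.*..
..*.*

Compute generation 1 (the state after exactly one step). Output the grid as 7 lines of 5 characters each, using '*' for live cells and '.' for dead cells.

Simulating step by step:
Generation 0 (given above): 15 live cells
Generation 1: 11 live cells
(generation 1 grid is the final answer)

Answer: .*...
.***.
..*..
....*
*....
*...*
.*.*.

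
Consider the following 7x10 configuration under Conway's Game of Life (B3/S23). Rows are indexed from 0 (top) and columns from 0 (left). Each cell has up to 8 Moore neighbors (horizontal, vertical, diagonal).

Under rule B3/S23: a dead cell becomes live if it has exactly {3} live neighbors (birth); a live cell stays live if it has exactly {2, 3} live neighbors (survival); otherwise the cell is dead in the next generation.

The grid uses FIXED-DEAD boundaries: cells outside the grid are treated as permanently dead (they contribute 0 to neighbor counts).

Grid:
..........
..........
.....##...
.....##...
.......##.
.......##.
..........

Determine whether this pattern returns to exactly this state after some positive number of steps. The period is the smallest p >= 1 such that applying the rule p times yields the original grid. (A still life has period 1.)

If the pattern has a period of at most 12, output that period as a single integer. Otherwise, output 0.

Answer: 2

Derivation:
Simulating and comparing each generation to the original:
Gen 0 (original, given above): 8 live cells
Gen 1: 6 live cells, differs from original
Gen 2: 8 live cells, MATCHES original -> period = 2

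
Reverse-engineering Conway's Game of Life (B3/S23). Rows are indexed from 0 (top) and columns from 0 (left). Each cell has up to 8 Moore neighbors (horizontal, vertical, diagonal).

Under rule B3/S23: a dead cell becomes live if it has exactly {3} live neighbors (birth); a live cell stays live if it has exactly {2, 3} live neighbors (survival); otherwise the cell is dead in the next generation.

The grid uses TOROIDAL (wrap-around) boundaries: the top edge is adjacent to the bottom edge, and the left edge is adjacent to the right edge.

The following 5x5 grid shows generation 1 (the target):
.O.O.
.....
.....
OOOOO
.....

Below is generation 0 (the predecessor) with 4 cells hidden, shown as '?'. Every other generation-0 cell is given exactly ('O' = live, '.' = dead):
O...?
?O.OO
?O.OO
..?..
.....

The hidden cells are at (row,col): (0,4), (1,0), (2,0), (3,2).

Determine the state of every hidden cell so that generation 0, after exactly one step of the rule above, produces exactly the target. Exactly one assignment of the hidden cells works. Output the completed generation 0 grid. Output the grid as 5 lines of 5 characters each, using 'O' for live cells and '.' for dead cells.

Hidden generation-0 cells (in order): (0,4), (1,0), (2,0), (3,2).
A hidden cell only influences target cells in its own 3x3 neighborhood. Try each of the 2^4 = 16 assignments, step the completed generation 0 forward once under B3/S23, and compare with the target:
  (0,4)=. (1,0)=. (2,0)=. (3,2)=. -> step gives (0,0)='O' but target has '.' -> reject
  (0,4)=. (1,0)=. (2,0)=. (3,2)=O -> step gives (0,0)='O' but target has '.' -> reject
  (0,4)=. (1,0)=. (2,0)=O (3,2)=. -> step gives (0,0)='O' but target has '.' -> reject
  (0,4)=. (1,0)=. (2,0)=O (3,2)=O -> step gives (0,0)='O' but target has '.' -> reject
  (0,4)=. (1,0)=O (2,0)=. (3,2)=. -> step gives (0,0)='O' but target has '.' -> reject
  (0,4)=. (1,0)=O (2,0)=. (3,2)=O -> step gives (0,0)='O' but target has '.' -> reject
  (0,4)=. (1,0)=O (2,0)=O (3,2)=. -> step gives (0,0)='O' but target has '.' -> reject
  (0,4)=. (1,0)=O (2,0)=O (3,2)=O -> step gives (0,0)='O' but target has '.' -> reject
  (0,4)=O (1,0)=. (2,0)=. (3,2)=. -> step gives (0,0)='O' but target has '.' -> reject
  (0,4)=O (1,0)=. (2,0)=. (3,2)=O -> step gives (0,0)='O' but target has '.' -> reject
  (0,4)=O (1,0)=. (2,0)=O (3,2)=. -> step gives (0,0)='O' but target has '.' -> reject
  (0,4)=O (1,0)=. (2,0)=O (3,2)=O -> step gives (0,0)='O' but target has '.' -> reject
  (0,4)=O (1,0)=O (2,0)=. (3,2)=. -> step gives (1,1)='O' but target has '.' -> reject
  (0,4)=O (1,0)=O (2,0)=. (3,2)=O -> step gives (1,1)='O' but target has '.' -> reject
  (0,4)=O (1,0)=O (2,0)=O (3,2)=. -> step gives (2,1)='O' but target has '.' -> reject
  (0,4)=O (1,0)=O (2,0)=O (3,2)=O -> step reproduces the target at every cell -> ACCEPT
Unique solution: (0,4)=live, (1,0)=live, (2,0)=live, (3,2)=live.
Check: live-neighbor counts of every cell in the completed generation 0:
43234
74447
54545
33233
22122
Applying B3/S23 to generation 0 with these counts gives:
.O.O.
.....
.....
OOOOO
.....
which matches the target exactly.

Answer: O...O
OO.OO
OO.OO
..O..
.....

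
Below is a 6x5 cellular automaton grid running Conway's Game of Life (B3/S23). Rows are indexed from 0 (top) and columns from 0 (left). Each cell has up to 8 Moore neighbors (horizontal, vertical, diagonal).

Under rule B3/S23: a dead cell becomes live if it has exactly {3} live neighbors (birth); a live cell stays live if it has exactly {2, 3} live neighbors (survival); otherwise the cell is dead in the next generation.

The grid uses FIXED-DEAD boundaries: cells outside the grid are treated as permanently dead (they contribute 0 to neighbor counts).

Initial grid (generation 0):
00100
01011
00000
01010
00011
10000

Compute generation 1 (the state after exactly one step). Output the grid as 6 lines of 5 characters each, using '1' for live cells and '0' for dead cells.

Answer: 00110
00110
00011
00111
00111
00000

Derivation:
Simulating step by step:
Generation 0 (given above): 9 live cells
Generation 1: 12 live cells
(generation 1 grid is the final answer)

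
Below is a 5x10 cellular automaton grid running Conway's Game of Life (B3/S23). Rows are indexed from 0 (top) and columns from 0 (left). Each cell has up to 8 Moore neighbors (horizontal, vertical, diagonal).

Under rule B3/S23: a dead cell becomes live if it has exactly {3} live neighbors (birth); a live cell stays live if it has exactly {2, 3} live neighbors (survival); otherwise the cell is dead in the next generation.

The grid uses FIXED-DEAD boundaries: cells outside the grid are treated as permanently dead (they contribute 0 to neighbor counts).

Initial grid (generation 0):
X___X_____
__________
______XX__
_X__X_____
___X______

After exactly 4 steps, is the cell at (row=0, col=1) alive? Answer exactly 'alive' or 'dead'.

Simulating step by step:
Generation 0 (given above): 7 live cells
Generation 1: 0 live cells
__________
__________
__________
__________
__________
Generation 2: 0 live cells
__________
__________
__________
__________
__________
Generation 3: 0 live cells
__________
__________
__________
__________
__________
Generation 4: 0 live cells
__________
__________
__________
__________
__________

Cell (0,1) at generation 4: 0 -> dead

Answer: dead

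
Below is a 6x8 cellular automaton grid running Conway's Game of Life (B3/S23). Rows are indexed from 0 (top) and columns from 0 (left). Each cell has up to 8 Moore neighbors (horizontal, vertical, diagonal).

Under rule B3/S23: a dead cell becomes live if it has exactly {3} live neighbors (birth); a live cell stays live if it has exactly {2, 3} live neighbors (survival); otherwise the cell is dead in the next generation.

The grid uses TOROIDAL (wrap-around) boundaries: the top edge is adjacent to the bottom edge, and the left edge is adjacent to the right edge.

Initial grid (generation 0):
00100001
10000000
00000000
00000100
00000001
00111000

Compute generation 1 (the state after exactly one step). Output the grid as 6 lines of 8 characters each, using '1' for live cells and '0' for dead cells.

Answer: 01100000
00000000
00000000
00000000
00011000
00110000

Derivation:
Simulating step by step:
Generation 0 (given above): 8 live cells
Generation 1: 6 live cells
(generation 1 grid is the final answer)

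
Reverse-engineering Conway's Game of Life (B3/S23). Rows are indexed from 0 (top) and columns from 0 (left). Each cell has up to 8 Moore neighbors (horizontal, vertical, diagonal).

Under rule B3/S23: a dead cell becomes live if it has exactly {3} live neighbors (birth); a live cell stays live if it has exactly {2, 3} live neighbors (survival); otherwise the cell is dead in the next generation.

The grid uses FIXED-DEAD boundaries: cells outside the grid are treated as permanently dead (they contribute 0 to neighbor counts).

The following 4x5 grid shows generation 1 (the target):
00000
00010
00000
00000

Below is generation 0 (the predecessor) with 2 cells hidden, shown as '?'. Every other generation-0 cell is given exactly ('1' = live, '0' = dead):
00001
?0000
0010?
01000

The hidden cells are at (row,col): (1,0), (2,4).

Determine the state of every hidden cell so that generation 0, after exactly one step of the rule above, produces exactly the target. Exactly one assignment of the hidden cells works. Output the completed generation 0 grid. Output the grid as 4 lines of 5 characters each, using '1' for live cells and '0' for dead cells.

Answer: 00001
00000
00101
01000

Derivation:
Hidden generation-0 cells (in order): (1,0), (2,4).
A hidden cell only influences target cells in its own 3x3 neighborhood. Try each of the 2^2 = 4 assignments, step the completed generation 0 forward once under B3/S23, and compare with the target:
  (1,0)=0 (2,4)=0 -> step gives (1,3)='0' but target has '1' -> reject
  (1,0)=0 (2,4)=1 -> step reproduces the target at every cell -> ACCEPT
  (1,0)=1 (2,4)=0 -> step gives (1,3)='0' but target has '1' -> reject
  (1,0)=1 (2,4)=1 -> step gives (2,1)='1' but target has '0' -> reject
Unique solution: (1,0)=dead, (2,4)=live.
Check: live-neighbor counts of every cell in the completed generation 0:
00010
01132
12120
11221
Applying B3/S23 to generation 0 with these counts gives:
00000
00010
00000
00000
which matches the target exactly.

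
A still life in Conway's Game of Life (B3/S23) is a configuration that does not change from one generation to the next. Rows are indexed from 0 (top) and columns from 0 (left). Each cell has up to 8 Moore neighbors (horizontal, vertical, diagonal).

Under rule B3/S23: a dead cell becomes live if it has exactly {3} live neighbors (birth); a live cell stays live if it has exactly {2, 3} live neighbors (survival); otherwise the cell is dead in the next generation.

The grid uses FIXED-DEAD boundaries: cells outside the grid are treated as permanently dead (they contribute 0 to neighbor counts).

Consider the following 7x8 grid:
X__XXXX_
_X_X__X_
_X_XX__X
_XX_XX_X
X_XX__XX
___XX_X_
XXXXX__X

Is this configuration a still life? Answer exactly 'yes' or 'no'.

Compute generation 1 and compare to generation 0 (given above):
Generation 1:
__XXXXX_
XX____XX
XX_____X
X____X_X
_______X
X_____X_
_XX_XX__
Cell (0,0) differs: gen0=1 vs gen1=0 -> NOT a still life.

Answer: no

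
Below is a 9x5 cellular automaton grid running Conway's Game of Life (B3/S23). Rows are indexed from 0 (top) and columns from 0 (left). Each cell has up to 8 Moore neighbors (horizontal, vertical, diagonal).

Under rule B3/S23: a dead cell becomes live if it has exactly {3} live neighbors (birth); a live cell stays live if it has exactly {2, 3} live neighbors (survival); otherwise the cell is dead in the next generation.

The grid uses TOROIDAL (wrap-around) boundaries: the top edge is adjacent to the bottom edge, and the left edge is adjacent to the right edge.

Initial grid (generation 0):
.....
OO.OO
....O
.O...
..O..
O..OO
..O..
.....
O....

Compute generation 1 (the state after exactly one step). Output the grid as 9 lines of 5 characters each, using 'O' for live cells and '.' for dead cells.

Answer: .O...
O..OO
.OOOO
.....
OOOOO
.OOOO
...OO
.....
.....

Derivation:
Simulating step by step:
Generation 0 (given above): 12 live cells
Generation 1: 19 live cells
(generation 1 grid is the final answer)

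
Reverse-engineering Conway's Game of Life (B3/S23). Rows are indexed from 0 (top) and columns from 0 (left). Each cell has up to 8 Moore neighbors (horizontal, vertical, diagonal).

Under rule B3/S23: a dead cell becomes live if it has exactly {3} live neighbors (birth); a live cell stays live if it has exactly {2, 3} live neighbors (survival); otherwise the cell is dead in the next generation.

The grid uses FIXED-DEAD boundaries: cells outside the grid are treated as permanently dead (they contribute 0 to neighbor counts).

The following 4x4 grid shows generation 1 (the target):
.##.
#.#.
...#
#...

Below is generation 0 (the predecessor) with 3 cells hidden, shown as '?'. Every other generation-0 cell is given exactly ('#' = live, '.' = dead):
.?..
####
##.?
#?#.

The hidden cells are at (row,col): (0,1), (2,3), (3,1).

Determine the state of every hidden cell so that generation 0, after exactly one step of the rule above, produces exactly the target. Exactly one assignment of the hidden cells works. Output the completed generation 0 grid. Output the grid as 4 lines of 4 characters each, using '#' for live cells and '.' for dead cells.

Hidden generation-0 cells (in order): (0,1), (2,3), (3,1).
A hidden cell only influences target cells in its own 3x3 neighborhood. Try each of the 2^3 = 8 assignments, step the completed generation 0 forward once under B3/S23, and compare with the target:
  (0,1)=. (2,3)=. (3,1)=. -> step reproduces the target at every cell -> ACCEPT
  (0,1)=. (2,3)=. (3,1)=# -> step gives (3,2)='#' but target has '.' -> reject
  (0,1)=. (2,3)=# (3,1)=. -> step gives (1,2)='.' but target has '#' -> reject
  (0,1)=. (2,3)=# (3,1)=# -> step gives (1,2)='.' but target has '#' -> reject
  (0,1)=# (2,3)=. (3,1)=. -> step gives (0,0)='#' but target has '.' -> reject
  (0,1)=# (2,3)=. (3,1)=# -> step gives (0,0)='#' but target has '.' -> reject
  (0,1)=# (2,3)=# (3,1)=. -> step gives (0,0)='#' but target has '.' -> reject
  (0,1)=# (2,3)=# (3,1)=# -> step gives (0,0)='#' but target has '.' -> reject
Unique solution: (0,1)=dead, (2,3)=dead, (3,1)=dead.
Check: live-neighbor counts of every cell in the completed generation 0:
2332
3431
4653
2411
Applying B3/S23 to generation 0 with these counts gives:
.##.
#.#.
...#
#...
which matches the target exactly.

Answer: ....
####
##..
#.#.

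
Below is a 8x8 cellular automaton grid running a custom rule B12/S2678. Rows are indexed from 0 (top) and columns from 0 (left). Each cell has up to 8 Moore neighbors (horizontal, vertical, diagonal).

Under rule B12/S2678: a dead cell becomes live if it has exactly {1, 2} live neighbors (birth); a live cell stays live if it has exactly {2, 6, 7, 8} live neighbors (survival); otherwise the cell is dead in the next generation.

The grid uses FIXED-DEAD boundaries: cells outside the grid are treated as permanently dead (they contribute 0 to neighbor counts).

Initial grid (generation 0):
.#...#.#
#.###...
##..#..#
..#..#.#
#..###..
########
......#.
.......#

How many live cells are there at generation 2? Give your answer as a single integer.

Simulating step by step:
Generation 0 (given above): 28 live cells
Generation 1: 13 live cells
##....#.
.......#
#.......
..#.....
#...#...
#......#
#.......
.....##.
Generation 2: 33 live cells
..#..#.#
..#..##.
.###..##
#..###..
..##.###
#..####.
.#..##.#
##..#..#
Population at generation 2: 33

Answer: 33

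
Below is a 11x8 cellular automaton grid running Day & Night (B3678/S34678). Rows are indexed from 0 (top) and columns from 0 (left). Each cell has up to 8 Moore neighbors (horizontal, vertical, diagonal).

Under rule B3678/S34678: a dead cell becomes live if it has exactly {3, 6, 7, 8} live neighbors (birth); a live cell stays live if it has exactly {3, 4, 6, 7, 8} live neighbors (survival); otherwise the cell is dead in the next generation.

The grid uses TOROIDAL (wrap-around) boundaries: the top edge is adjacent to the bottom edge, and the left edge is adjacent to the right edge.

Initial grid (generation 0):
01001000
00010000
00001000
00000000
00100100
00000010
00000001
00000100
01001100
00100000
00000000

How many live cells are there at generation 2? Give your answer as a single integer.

Simulating step by step:
Generation 0 (given above): 13 live cells
Generation 1: 4 live cells
00000000
00001000
00000000
00000000
00000000
00000000
00000010
00001010
00000000
00000000
00000000
Generation 2: 2 live cells
00000000
00000000
00000000
00000000
00000000
00000000
00000100
00000100
00000000
00000000
00000000
Population at generation 2: 2

Answer: 2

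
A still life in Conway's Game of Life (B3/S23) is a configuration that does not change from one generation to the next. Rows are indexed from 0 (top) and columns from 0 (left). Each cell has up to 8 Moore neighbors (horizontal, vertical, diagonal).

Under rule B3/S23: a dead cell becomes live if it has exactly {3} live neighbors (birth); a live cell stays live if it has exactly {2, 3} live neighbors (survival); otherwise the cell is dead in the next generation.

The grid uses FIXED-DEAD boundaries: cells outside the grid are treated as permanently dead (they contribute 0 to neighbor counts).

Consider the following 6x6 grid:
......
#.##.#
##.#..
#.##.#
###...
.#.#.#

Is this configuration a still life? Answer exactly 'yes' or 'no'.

Compute generation 1 and compare to generation 0 (given above):
Generation 1:
......
#.###.
#.....
...##.
#.....
##....
Cell (1,4) differs: gen0=0 vs gen1=1 -> NOT a still life.

Answer: no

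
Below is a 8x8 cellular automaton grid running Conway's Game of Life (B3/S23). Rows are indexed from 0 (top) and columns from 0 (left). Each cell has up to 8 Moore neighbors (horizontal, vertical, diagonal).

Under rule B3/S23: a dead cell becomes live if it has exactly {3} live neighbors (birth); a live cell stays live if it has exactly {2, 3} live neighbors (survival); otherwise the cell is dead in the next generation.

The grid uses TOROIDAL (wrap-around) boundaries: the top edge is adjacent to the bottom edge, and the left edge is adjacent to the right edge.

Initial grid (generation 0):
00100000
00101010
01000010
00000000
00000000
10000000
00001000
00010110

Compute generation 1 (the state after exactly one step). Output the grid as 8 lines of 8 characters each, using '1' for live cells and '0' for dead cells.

Answer: 00101010
01110100
00000100
00000000
00000000
00000000
00001100
00011100

Derivation:
Simulating step by step:
Generation 0 (given above): 11 live cells
Generation 1: 13 live cells
(generation 1 grid is the final answer)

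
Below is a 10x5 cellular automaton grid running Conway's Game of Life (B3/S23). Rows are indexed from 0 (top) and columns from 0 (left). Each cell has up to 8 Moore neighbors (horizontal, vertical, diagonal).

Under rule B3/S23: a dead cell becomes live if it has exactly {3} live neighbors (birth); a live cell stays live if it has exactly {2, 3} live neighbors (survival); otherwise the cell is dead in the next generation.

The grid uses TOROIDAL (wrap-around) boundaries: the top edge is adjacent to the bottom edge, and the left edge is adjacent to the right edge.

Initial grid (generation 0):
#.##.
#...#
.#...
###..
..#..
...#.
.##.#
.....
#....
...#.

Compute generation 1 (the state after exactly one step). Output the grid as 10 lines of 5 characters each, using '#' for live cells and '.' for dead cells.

Answer: ####.
#.###
..#.#
#.#..
..##.
.#.#.
..##.
##...
.....
.###.

Derivation:
Simulating step by step:
Generation 0 (given above): 16 live cells
Generation 1: 23 live cells
(generation 1 grid is the final answer)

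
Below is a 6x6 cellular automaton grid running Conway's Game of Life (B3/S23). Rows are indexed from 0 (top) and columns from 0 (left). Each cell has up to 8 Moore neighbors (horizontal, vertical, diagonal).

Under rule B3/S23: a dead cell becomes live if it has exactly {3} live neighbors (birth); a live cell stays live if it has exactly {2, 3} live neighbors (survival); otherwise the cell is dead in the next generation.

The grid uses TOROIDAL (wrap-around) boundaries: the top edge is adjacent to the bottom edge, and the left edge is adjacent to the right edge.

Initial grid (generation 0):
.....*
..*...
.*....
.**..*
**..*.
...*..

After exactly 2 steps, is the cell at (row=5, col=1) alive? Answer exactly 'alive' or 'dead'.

Simulating step by step:
Generation 0 (given above): 10 live cells
Generation 1: 12 live cells
......
......
**....
..*..*
**.***
*...**
Generation 2: 10 live cells
.....*
......
**....
..**..
.***..
.*.*..

Cell (5,1) at generation 2: 1 -> alive

Answer: alive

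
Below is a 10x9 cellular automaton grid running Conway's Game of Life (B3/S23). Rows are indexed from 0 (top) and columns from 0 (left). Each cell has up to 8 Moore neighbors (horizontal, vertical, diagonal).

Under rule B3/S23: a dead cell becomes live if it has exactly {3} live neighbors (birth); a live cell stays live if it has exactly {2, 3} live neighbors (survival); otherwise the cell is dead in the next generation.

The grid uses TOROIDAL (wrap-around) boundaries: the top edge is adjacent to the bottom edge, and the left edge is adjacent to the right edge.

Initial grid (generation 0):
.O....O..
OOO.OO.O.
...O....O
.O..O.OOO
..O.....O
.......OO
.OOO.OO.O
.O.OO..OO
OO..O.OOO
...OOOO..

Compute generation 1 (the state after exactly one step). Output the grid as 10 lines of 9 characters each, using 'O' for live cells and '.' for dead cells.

Simulating step by step:
Generation 0 (given above): 40 live cells
Generation 1: 31 live cells
(generation 1 grid is the final answer)

Answer: OO.....O.
OOOOOOOOO
...O.....
..OO....O
......O..
.O.O..O.O
.O.O.OO..
.........
.O.......
.OOOO...O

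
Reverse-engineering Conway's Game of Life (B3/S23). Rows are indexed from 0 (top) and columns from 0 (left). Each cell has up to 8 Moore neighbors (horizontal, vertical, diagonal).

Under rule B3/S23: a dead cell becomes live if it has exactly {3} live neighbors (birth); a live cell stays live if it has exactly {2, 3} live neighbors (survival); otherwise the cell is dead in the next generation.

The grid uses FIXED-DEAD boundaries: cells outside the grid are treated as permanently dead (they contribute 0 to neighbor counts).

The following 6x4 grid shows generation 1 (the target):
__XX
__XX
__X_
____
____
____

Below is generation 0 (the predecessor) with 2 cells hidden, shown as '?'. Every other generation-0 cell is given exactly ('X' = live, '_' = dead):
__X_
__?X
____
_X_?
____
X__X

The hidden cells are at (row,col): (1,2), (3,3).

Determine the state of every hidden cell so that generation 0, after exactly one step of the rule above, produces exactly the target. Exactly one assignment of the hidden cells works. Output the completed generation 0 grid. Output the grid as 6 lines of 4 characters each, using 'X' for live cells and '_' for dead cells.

Hidden generation-0 cells (in order): (1,2), (3,3).
A hidden cell only influences target cells in its own 3x3 neighborhood. Try each of the 2^2 = 4 assignments, step the completed generation 0 forward once under B3/S23, and compare with the target:
  (1,2)=_ (3,3)=_ -> step gives (0,2)='_' but target has 'X' -> reject
  (1,2)=_ (3,3)=X -> step gives (0,2)='_' but target has 'X' -> reject
  (1,2)=X (3,3)=_ -> step reproduces the target at every cell -> ACCEPT
  (1,2)=X (3,3)=X -> step gives (2,2)='_' but target has 'X' -> reject
Unique solution: (1,2)=live, (3,3)=dead.
Check: live-neighbor counts of every cell in the completed generation 0:
0223
0222
1232
1010
2221
0110
Applying B3/S23 to generation 0 with these counts gives:
__XX
__XX
__X_
____
____
____
which matches the target exactly.

Answer: __X_
__XX
____
_X__
____
X__X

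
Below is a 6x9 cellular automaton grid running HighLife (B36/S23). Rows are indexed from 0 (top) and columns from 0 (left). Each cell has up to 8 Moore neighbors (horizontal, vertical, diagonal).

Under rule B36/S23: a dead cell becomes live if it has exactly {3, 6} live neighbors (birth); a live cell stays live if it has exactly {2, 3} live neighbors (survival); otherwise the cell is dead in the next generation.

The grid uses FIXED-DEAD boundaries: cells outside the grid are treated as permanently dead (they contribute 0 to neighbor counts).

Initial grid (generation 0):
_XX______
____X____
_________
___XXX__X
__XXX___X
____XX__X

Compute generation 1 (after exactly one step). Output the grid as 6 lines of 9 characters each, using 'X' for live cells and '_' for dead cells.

Answer: _________
_________
___X_X___
__X__X___
__X____XX
____XX___

Derivation:
Simulating step by step:
Generation 0 (given above): 14 live cells
Generation 1: 9 live cells
(generation 1 grid is the final answer)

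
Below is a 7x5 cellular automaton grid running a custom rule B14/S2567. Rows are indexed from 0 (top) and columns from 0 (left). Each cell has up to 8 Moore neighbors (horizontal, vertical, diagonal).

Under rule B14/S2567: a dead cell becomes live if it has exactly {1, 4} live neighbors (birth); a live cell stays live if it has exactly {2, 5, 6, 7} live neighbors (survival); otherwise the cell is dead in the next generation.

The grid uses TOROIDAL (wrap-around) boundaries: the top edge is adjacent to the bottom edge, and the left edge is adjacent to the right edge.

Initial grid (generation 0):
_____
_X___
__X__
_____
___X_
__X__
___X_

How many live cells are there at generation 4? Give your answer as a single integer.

Simulating step by step:
Generation 0 (given above): 5 live cells
Generation 1: 16 live cells
XX_XX
X__X_
X__X_
_X__X
_X__X
_XX__
_X__X
Generation 2: 9 live cells
X_X_X
_XX__
___X_
_X___
__X__
_____
___X_
Generation 3: 14 live cells
XX_XX
___X_
__X_X
X___X
X__X_
_X__X
___X_
Generation 4: 8 live cells
X_X__
X_X__
___X_
___X_
___X_
_____
__X__
Population at generation 4: 8

Answer: 8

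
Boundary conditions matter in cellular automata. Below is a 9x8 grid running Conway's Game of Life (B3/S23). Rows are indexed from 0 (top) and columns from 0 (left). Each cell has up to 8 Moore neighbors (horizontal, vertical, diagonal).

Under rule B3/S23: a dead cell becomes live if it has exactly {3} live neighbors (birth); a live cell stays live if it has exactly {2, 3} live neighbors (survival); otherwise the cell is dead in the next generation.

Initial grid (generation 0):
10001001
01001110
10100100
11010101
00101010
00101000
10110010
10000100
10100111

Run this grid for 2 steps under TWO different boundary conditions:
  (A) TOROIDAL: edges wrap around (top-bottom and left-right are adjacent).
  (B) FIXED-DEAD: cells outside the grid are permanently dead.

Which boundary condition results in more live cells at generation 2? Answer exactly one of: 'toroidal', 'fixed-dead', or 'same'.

Under TOROIDAL boundary, generation 2:
00100000
00000100
11000111
10000100
00101000
00100000
10000001
01100000
00100000
Population = 17

Under FIXED-DEAD boundary, generation 2:
00011000
11001000
10000100
00000100
01101000
01100000
00000010
00000000
01110110
Population = 19

Comparison: toroidal=17, fixed-dead=19 -> fixed-dead

Answer: fixed-dead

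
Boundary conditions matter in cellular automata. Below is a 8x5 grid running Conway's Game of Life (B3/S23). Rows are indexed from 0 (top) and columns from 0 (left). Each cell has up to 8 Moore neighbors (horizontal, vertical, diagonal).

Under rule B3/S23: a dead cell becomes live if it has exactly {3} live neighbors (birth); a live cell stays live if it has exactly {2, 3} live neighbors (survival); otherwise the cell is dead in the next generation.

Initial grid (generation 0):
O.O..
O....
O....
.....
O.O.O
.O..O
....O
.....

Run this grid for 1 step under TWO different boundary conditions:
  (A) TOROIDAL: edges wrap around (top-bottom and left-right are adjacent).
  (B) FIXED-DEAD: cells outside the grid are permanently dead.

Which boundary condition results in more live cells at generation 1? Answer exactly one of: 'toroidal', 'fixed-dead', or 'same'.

Under TOROIDAL boundary, generation 1:
.O...
O...O
.....
OO..O
OO.OO
.O..O
O....
.....
Population = 13

Under FIXED-DEAD boundary, generation 1:
.O...
O....
.....
.O...
.O.O.
.O..O
.....
.....
Population = 7

Comparison: toroidal=13, fixed-dead=7 -> toroidal

Answer: toroidal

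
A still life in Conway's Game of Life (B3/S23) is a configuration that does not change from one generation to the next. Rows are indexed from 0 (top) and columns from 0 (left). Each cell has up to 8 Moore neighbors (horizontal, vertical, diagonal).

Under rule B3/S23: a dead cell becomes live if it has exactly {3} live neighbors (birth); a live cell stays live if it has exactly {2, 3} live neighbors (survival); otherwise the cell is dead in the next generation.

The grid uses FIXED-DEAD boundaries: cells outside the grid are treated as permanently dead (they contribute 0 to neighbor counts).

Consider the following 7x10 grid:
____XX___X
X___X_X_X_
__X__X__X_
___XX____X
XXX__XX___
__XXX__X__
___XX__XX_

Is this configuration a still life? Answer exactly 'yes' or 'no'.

Compute generation 1 and compare to generation 0 (given above):
Generation 1:
____XX____
___XX_XXXX
_____X_XXX
___XX_X___
_X___XX___
_______XX_
__X_X__XX_
Cell (0,9) differs: gen0=1 vs gen1=0 -> NOT a still life.

Answer: no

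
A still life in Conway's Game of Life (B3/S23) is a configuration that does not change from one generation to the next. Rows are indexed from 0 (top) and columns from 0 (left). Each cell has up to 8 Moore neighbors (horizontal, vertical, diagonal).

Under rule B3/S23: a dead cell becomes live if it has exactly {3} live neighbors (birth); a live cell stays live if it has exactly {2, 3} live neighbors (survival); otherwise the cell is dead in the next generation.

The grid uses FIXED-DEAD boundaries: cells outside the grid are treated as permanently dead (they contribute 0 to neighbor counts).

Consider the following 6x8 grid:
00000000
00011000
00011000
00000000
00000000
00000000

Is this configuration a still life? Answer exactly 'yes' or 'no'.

Compute generation 1 and compare to generation 0 (given above):
Generation 1:
00000000
00011000
00011000
00000000
00000000
00000000
The grids are IDENTICAL -> still life.

Answer: yes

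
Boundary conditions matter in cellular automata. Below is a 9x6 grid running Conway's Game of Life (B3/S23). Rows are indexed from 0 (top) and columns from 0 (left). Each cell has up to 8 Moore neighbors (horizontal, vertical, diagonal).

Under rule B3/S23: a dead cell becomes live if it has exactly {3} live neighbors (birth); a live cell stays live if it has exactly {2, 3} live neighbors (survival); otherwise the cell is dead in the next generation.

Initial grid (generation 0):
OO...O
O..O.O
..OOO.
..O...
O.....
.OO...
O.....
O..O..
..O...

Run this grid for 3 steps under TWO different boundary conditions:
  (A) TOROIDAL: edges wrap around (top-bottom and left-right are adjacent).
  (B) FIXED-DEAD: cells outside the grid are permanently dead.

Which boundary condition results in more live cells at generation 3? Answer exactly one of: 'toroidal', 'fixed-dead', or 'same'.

Under TOROIDAL boundary, generation 3:
OOO...
..OOO.
OO...O
O.....
O....O
O.OO.O
O.OO.O
O...O.
......
Population = 22

Under FIXED-DEAD boundary, generation 3:
OO..O.
O..O.O
....O.
.O....
......
O.OO..
O.O...
.O....
......
Population = 14

Comparison: toroidal=22, fixed-dead=14 -> toroidal

Answer: toroidal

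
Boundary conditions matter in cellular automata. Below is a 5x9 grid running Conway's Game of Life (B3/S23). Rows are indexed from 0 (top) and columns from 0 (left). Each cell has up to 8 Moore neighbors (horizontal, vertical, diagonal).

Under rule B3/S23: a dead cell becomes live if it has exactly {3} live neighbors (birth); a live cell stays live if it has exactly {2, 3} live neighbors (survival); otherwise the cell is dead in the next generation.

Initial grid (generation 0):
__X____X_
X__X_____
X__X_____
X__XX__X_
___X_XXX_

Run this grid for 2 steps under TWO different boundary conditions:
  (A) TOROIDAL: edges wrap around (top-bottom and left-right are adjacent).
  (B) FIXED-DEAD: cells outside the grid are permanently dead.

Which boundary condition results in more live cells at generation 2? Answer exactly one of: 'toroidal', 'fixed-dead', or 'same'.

Answer: toroidal

Derivation:
Under TOROIDAL boundary, generation 2:
X_____XXX
_______XX
X_______X
________X
_X___X_X_
Population = 12

Under FIXED-DEAD boundary, generation 2:
__X______
X__X_____
X________
_____X_X_
__XX_X_X_
Population = 10

Comparison: toroidal=12, fixed-dead=10 -> toroidal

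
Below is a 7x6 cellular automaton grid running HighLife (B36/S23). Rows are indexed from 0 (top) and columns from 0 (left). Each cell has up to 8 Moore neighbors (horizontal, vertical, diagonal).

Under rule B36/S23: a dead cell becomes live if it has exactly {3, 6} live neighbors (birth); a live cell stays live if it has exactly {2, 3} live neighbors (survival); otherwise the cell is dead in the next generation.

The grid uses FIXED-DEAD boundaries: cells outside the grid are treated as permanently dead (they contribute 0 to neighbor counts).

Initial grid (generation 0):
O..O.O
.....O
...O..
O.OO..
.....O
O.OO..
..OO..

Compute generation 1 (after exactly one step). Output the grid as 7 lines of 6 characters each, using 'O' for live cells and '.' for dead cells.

Simulating step by step:
Generation 0 (given above): 14 live cells
Generation 1: 15 live cells
(generation 1 grid is the final answer)

Answer: ....O.
......
..OOO.
..OOO.
....O.
.OOOO.
.OOO..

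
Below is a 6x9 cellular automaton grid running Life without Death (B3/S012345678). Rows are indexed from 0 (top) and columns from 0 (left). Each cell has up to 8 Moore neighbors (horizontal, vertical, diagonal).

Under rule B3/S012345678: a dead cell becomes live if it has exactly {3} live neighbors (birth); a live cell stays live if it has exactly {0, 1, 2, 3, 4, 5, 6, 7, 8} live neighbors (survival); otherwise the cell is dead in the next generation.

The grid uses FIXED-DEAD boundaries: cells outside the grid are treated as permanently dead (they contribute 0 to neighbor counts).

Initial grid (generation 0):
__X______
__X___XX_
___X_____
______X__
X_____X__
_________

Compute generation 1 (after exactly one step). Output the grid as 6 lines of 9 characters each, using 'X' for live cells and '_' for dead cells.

Answer: __X______
__XX__XX_
___X__XX_
______X__
X_____X__
_________

Derivation:
Simulating step by step:
Generation 0 (given above): 8 live cells
Generation 1: 11 live cells
(generation 1 grid is the final answer)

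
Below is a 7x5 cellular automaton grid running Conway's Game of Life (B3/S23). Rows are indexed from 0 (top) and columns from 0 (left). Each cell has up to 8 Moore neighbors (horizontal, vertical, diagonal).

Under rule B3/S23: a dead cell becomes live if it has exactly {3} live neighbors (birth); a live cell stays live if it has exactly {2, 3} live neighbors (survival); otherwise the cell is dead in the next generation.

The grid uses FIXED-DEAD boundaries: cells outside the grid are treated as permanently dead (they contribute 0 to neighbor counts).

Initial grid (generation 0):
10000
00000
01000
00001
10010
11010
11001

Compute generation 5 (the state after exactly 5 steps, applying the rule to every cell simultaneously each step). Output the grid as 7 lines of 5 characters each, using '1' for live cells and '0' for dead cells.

Simulating step by step:
Generation 0 (given above): 11 live cells
Generation 1: 10 live cells
00000
00000
00000
00000
11111
00011
11100
Generation 2: 10 live cells
00000
00000
00000
01110
01101
00001
01110
Generation 3: 8 live cells
00000
00000
00100
01010
01001
00001
00110
Generation 4: 9 live cells
00000
00000
00100
01010
00111
00101
00010
Generation 5: 8 live cells
(generation 5 grid is the final answer)

Answer: 00000
00000
00100
01001
01001
00101
00010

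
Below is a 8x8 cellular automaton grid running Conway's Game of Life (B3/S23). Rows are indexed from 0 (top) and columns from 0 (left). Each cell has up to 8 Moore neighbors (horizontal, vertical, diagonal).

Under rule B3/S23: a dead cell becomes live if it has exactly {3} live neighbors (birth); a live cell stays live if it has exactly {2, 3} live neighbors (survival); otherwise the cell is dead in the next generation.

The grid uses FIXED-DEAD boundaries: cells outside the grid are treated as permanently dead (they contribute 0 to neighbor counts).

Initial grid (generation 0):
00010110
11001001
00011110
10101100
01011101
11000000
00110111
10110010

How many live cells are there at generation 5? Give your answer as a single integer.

Answer: 24

Derivation:
Simulating step by step:
Generation 0 (given above): 31 live cells
Generation 1: 29 live cells
00001110
00100001
10100010
01100000
00010110
11000001
10011111
01111111
Generation 2: 23 live cells
00000110
01010001
00110000
01110110
10000010
11110001
10000000
01100001
Generation 3: 20 live cells
00000010
00011010
00000010
01011110
10001111
10100000
10010000
01000000
Generation 4: 17 live cells
00000100
00000011
00100011
00010000
10100001
10011110
10100000
00000000
Generation 5: 24 live cells
00000010
00000101
00000011
01110011
01100110
10111110
01011100
00000000
Population at generation 5: 24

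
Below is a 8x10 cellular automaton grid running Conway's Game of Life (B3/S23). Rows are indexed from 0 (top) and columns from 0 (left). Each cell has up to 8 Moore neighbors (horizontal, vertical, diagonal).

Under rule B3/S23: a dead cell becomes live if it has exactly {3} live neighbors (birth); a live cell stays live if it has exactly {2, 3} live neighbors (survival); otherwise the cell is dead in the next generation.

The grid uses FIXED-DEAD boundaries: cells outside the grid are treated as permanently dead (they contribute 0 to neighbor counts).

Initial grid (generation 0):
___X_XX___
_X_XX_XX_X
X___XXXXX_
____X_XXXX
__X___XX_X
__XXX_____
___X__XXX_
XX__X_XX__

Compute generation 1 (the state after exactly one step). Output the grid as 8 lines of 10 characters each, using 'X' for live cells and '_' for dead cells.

Answer: __XX_XXX__
__XX______
__________
___XX____X
__X_X_X__X
__X_XX____
_X____X_X_
_____XX_X_

Derivation:
Simulating step by step:
Generation 0 (given above): 36 live cells
Generation 1: 23 live cells
(generation 1 grid is the final answer)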